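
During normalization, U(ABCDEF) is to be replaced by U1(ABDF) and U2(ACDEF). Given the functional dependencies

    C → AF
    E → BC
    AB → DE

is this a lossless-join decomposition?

Common attributes: U1 ∩ U2 = {ADF}.
No dependency enlarges {ADF}, so (ADF)⁺ = {ADF}.
The closure contains neither all of U1 = {ABDF} nor all of U2 = {ACDEF}, so the common attributes are not a superkey of either fragment. The join is lossy.

No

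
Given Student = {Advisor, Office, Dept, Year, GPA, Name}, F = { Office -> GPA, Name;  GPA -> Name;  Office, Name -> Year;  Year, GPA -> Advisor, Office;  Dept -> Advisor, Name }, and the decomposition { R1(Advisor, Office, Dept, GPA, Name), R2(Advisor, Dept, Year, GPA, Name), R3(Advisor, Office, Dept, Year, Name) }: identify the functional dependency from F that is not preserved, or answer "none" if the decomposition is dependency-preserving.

Year, GPA -> Advisor, Office

Check Year, GPA → Advisor, Office: no single fragment contains all of {Advisor, Office, Year, GPA}, and the restricted closure of {Year, GPA} across the fragments never reaches {Advisor, Office}.
Office → GPA, Name is preserved.
GPA → Name is preserved.
Office, Name → Year is preserved.
Dept → Advisor, Name is preserved.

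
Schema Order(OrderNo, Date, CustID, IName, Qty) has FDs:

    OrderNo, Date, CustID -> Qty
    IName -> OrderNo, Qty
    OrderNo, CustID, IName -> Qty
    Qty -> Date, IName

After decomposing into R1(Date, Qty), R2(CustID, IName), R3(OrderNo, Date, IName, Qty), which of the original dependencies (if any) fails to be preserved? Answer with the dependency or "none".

Check OrderNo, Date, CustID → Qty: no single fragment contains all of {OrderNo, Date, CustID, Qty}, and the restricted closure of {OrderNo, Date, CustID} across the fragments never reaches {Qty}.
IName → OrderNo, Qty is preserved.
OrderNo, CustID, IName → Qty is preserved.
Qty → Date, IName is preserved.

OrderNo, Date, CustID -> Qty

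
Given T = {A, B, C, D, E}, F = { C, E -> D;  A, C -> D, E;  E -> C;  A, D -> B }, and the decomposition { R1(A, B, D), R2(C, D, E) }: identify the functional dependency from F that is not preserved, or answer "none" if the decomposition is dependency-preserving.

Check A, C → D, E: no single fragment contains all of {A, C, D, E}, and the restricted closure of {A, C} across the fragments never reaches {D, E}.
C, E → D is preserved.
E → C is preserved.
A, D → B is preserved.

A, C -> D, E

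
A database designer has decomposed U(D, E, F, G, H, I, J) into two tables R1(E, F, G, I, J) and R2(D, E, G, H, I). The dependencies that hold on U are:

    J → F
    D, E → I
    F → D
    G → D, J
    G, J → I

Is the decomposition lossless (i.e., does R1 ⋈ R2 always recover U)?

Yes

Common attributes: R1 ∩ R2 = {E, G, I}.
Closure of {E, G, I}: G → D, J applies, adding D, J; J → F applies, adding F. So (E, G, I)⁺ = {D, E, F, G, I, J}.
This closure contains every attribute of R1, so R1 ∩ R2 → R1. The join is lossless.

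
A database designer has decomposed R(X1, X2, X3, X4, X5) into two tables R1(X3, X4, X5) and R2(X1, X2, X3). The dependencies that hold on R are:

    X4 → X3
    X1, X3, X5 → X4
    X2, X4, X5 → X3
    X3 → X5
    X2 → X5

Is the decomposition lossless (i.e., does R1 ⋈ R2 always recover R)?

No

Common attributes: R1 ∩ R2 = {X3}.
Closure of {X3}: X3 → X5 applies, adding X5. So (X3)⁺ = {X3, X5}.
The closure contains neither all of R1 = {X3, X4, X5} nor all of R2 = {X1, X2, X3}, so the common attributes are not a superkey of either fragment. The join is lossy.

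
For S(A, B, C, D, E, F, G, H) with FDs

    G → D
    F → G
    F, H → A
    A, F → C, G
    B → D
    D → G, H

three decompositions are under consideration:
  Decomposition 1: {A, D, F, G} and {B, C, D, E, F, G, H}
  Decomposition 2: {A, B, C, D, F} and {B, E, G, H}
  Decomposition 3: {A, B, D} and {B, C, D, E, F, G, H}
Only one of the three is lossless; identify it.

Decomposition 1: common = {D, F, G}, closure = {A, C, D, F, G, H} → lossless.
Decomposition 2: common = {B}, closure = {B, D, G, H} → lossy.
Decomposition 3: common = {B, D}, closure = {B, D, G, H} → lossy.

Decomposition 1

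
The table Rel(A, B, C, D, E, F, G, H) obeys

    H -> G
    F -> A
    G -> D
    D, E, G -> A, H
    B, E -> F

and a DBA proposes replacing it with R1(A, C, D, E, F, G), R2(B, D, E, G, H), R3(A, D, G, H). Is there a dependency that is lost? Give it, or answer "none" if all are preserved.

Check B, E → F: no single fragment contains all of {B, E, F}, and the restricted closure of {B, E} across the fragments never reaches {F}.
H → G is preserved.
F → A is preserved.
G → D is preserved.
D, E, G → A, H is preserved.

B, E -> F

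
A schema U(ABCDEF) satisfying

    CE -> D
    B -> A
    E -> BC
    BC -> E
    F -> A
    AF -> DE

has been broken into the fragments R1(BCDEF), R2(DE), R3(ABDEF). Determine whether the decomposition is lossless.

Chase test. Columns are ABCDEF; row i has aⱼ where attribute j ∈ Ri, else bᵢⱼ.
Initial tableau (one row per fragment):
  row 1: b11 a2 a3 a4 a5 a6
  row 2: b21 b22 b23 a4 a5 b26
  row 3: a1 a2 b33 a4 a5 a6
Rows 1 and 3 agree on B; apply B→A and equate their A entries.
Rows 1 and 2 agree on E; apply E→BC and equate their BC entries.
Rows 1 and 3 agree on E; apply E→BC and equate their BC entries.
Rows 1 and 2 agree on B; apply B→A and equate their A entries.
Row 1 is now all distinguished symbols — the join is lossless.

Yes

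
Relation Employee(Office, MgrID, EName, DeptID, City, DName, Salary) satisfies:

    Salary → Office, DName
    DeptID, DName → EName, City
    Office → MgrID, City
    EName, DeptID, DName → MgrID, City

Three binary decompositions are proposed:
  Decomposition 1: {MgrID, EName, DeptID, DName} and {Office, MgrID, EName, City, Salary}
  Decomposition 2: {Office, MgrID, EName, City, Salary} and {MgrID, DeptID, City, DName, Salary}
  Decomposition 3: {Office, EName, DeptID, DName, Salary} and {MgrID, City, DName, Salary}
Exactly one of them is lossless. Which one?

Decomposition 1: common = {MgrID, EName}, closure = {MgrID, EName} → lossy.
Decomposition 2: common = {MgrID, City, Salary}, closure = {Office, MgrID, City, DName, Salary} → lossy.
Decomposition 3: common = {DName, Salary}, closure = {Office, MgrID, City, DName, Salary} → lossless.

Decomposition 3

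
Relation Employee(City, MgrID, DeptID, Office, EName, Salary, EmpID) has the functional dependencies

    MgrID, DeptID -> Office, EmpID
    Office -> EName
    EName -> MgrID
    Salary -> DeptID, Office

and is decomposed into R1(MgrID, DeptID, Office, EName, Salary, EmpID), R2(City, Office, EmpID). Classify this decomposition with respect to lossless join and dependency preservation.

Lossless test: (Office, EmpID)⁺ = {MgrID, Office, EName, EmpID}, which is a superkey of neither fragment — lossy.
Dependency preservation: every FD's attributes lie within a single fragment, so each can be enforced locally — preserved.

lossy but dependency-preserving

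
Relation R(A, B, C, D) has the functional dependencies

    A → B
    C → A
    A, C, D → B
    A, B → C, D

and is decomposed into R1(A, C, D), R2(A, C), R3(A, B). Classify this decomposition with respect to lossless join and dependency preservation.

lossless and dependency-preserving

Lossless test (chase): Rows 1 and 2 agree on A; apply A→B and equate their B entries. Rows 1 and 3 agree on A; apply A→B and equate their B entries. Rows 1 and 2 agree on A, B; apply A, B→C, D and equate their C, D entries. Rows 1 and 3 agree on A, B; apply A, B→C, D and equate their C, D entries. Row 1 is now all distinguished symbols — the join is lossless.
Dependency preservation: A, C, D → B; A, B → C, D are not contained in any single fragment, but the restricted closure of each left-hand side across the fragments still reaches the right-hand side; the remaining FDs each lie inside some fragment. All dependencies are preserved.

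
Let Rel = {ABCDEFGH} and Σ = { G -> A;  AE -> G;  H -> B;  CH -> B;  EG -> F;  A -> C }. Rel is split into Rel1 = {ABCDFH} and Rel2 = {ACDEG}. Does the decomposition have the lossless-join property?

Common attributes: Rel1 ∩ Rel2 = {ACD}.
No dependency enlarges {ACD}, so (ACD)⁺ = {ACD}.
The closure contains neither all of Rel1 = {ABCDFH} nor all of Rel2 = {ACDEG}, so the common attributes are not a superkey of either fragment. The join is lossy.

No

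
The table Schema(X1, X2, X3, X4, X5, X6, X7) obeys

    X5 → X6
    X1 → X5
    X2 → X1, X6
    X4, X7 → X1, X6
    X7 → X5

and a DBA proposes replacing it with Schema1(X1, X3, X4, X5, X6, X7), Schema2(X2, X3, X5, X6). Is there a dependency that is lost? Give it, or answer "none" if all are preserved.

Check X2 → X1, X6: no single fragment contains all of {X1, X2, X6}, and the restricted closure of {X2} across the fragments never reaches {X1, X6}.
X5 → X6 is preserved.
X1 → X5 is preserved.
X4, X7 → X1, X6 is preserved.
X7 → X5 is preserved.

X2 → X1, X6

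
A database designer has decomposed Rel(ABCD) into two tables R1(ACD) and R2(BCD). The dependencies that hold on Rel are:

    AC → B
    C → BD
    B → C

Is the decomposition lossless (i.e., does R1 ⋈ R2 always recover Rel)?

Yes

Common attributes: R1 ∩ R2 = {CD}.
Closure of {CD}: C → BD applies, adding B. So (CD)⁺ = {BCD}.
This closure contains every attribute of R2, so R1 ∩ R2 → R2. The join is lossless.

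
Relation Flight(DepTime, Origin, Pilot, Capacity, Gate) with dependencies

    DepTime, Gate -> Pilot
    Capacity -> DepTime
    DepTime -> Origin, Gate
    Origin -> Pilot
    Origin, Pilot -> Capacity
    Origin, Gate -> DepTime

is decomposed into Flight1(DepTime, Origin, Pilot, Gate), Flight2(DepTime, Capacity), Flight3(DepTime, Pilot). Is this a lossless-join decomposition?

Chase test. Columns are DepTime, Origin, Pilot, Capacity, Gate; row i has aⱼ where attribute j ∈ Flighti, else bᵢⱼ.
Initial tableau (one row per fragment):
  row 1: a1 a2 a3 b14 a5
  row 2: a1 b22 b23 a4 b25
  row 3: a1 b32 a3 b34 b35
Rows 1 and 2 agree on DepTime; apply DepTime→Origin, Gate and equate their Origin, Gate entries.
Rows 1 and 3 agree on DepTime; apply DepTime→Origin, Gate and equate their Origin, Gate entries.
Rows 1 and 2 agree on Origin; apply Origin→Pilot and equate their Pilot entries.
Rows 1 and 2 agree on Origin, Pilot; apply Origin, Pilot→Capacity and equate their Capacity entries.
Rows 1 and 3 agree on Origin, Pilot; apply Origin, Pilot→Capacity and equate their Capacity entries.
Row 1 is now all distinguished symbols — the join is lossless.

Yes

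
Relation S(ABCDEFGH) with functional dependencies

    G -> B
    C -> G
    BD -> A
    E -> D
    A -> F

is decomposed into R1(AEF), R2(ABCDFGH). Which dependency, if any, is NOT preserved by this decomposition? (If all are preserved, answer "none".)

E -> D

Check E → D: no single fragment contains all of {DE}, and the restricted closure of {E} across the fragments never reaches {D}.
G → B is preserved.
C → G is preserved.
BD → A is preserved.
A → F is preserved.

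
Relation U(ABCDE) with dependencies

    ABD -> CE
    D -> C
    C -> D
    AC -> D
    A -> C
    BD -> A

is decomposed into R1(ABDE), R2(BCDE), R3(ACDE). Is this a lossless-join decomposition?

Yes

Chase test. Columns are ABCDE; row i has aⱼ where attribute j ∈ Ri, else bᵢⱼ.
Initial tableau (one row per fragment):
  row 1: a1 a2 b13 a4 a5
  row 2: b21 a2 a3 a4 a5
  row 3: a1 b32 a3 a4 a5
Rows 1 and 2 agree on D; apply D→C and equate their C entries.
Rows 1 and 2 agree on BD; apply BD→A and equate their A entries.
Row 1 is now all distinguished symbols — the join is lossless.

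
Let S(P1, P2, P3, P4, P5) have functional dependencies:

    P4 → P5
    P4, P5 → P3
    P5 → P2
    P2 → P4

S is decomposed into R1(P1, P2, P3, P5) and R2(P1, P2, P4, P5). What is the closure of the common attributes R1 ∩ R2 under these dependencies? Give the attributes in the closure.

R1 ∩ R2 = {P1, P2, P5}.
P2 → P4 applies, adding P4
P4, P5 → P3 applies, adding P3
Closure: {P1, P2, P3, P4, P5}.

P1, P2, P3, P4, P5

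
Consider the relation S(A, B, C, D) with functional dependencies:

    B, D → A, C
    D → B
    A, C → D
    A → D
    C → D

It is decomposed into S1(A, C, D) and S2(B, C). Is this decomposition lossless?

Yes

Common attributes: S1 ∩ S2 = {C}.
Closure of {C}: C → D applies, adding D; D → B applies, adding B; B, D → A, C applies, adding A. So (C)⁺ = {A, B, C, D}.
This closure contains every attribute of S1, so S1 ∩ S2 → S1. The join is lossless.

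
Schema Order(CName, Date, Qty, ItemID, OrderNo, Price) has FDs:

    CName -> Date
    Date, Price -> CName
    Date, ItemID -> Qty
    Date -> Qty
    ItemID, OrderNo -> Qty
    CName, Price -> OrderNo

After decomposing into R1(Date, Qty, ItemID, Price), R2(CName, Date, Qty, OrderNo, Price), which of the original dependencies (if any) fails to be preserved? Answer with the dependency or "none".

ItemID, OrderNo -> Qty

Check ItemID, OrderNo → Qty: no single fragment contains all of {Qty, ItemID, OrderNo}, and the restricted closure of {ItemID, OrderNo} across the fragments never reaches {Qty}.
CName → Date is preserved.
Date, Price → CName is preserved.
Date, ItemID → Qty is preserved.
Date → Qty is preserved.
CName, Price → OrderNo is preserved.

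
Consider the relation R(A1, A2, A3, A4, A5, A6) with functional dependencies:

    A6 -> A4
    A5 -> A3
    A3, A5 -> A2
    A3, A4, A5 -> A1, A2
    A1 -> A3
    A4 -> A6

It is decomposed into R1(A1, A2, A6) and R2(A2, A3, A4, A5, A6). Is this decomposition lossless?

Common attributes: R1 ∩ R2 = {A2, A6}.
Closure of {A2, A6}: A6 → A4 applies, adding A4. So (A2, A6)⁺ = {A2, A4, A6}.
The closure contains neither all of R1 = {A1, A2, A6} nor all of R2 = {A2, A3, A4, A5, A6}, so the common attributes are not a superkey of either fragment. The join is lossy.

No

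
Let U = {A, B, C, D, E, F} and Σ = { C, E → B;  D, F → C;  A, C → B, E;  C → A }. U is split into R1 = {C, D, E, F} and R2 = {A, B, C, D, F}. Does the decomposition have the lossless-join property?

Common attributes: R1 ∩ R2 = {C, D, F}.
Closure of {C, D, F}: C → A applies, adding A; A, C → B, E applies, adding B, E. So (C, D, F)⁺ = {A, B, C, D, E, F}.
This closure contains every attribute of R1, so R1 ∩ R2 → R1. The join is lossless.

Yes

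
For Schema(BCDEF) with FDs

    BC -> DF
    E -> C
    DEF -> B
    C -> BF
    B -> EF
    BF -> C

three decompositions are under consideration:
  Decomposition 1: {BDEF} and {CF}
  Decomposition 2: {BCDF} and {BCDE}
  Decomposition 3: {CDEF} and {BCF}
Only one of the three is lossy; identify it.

Decomposition 1: common = {F}, closure = {F} → lossy.
Decomposition 2: common = {BCD}, closure = {BCDEF} → lossless.
Decomposition 3: common = {CF}, closure = {BCDEF} → lossless.

Decomposition 1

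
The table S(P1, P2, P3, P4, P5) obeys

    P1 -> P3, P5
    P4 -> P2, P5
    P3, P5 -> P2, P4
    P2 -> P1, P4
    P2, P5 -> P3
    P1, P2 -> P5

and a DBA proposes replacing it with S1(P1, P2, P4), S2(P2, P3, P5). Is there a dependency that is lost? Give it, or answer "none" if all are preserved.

none

P1 → P3, P5: restricted closure across fragments reaches P3, P5.
P4 → P2, P5: restricted closure across fragments reaches P2, P5.
P3, P5 → P2, P4: restricted closure across fragments reaches P2, P4.
P2 → P1, P4 lies within S1.
P2, P5 → P3 lies within S2.
P1, P2 → P5: restricted closure across fragments reaches P5.
Every dependency is enforceable on the fragments, so the decomposition is dependency-preserving.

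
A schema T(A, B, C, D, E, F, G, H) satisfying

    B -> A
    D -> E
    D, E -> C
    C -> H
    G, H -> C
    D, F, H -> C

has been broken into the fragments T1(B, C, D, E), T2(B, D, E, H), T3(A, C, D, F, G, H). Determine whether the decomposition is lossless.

No

Chase test. Columns are A, B, C, D, E, F, G, H; row i has aⱼ where attribute j ∈ Ti, else bᵢⱼ.
Initial tableau (one row per fragment):
  row 1: b11 a2 a3 a4 a5 b16 b17 b18
  row 2: b21 a2 b23 a4 a5 b26 b27 a8
  row 3: a1 b32 a3 a4 b35 a6 a7 a8
Rows 1 and 2 agree on B; apply B→A and equate their A entries.
Rows 1 and 3 agree on D; apply D→E and equate their E entries.
Rows 1 and 2 agree on D, E; apply D, E→C and equate their C entries.
Rows 1 and 2 agree on C; apply C→H and equate their H entries.
No row becomes fully distinguished — the join is lossy.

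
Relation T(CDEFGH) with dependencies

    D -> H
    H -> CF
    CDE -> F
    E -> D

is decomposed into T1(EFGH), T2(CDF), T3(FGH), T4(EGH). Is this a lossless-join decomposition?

Chase test. Columns are CDEFGH; row i has aⱼ where attribute j ∈ Ti, else bᵢⱼ.
Initial tableau (one row per fragment):
  row 1: b11 b12 a3 a4 a5 a6
  row 2: a1 a2 b23 a4 b25 b26
  row 3: b31 b32 b33 a4 a5 a6
  row 4: b41 b42 a3 b44 a5 a6
Rows 1 and 3 agree on H; apply H→CF and equate their CF entries.
Rows 1 and 4 agree on H; apply H→CF and equate their CF entries.
Rows 1 and 4 agree on E; apply E→D and equate their D entries.
No row becomes fully distinguished — the join is lossy.

No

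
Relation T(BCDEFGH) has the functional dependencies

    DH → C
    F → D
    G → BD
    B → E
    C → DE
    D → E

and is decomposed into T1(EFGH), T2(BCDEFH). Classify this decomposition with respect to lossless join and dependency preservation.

lossy and not dependency-preserving

Lossless test: (EFH)⁺ = {CDEFH}, which is a superkey of neither fragment — lossy.
Dependency preservation: the restricted closure of {G} across the fragments never reaches {BD}, so G → BD cannot be enforced without a join — not preserved.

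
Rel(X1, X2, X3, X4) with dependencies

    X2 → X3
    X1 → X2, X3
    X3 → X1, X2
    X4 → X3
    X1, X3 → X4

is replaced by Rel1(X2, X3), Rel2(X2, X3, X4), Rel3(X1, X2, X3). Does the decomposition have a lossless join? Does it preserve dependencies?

Lossless test (chase): Rows 1 and 2 agree on X3; apply X3→X1, X2 and equate their X1, X2 entries. Rows 1 and 3 agree on X3; apply X3→X1, X2 and equate their X1, X2 entries. Rows 1 and 2 agree on X1, X3; apply X1, X3→X4 and equate their X4 entries. Rows 1 and 3 agree on X1, X3; apply X1, X3→X4 and equate their X4 entries. Row 1 is now all distinguished symbols — the join is lossless.
Dependency preservation: X1, X3 → X4 is not contained in any single fragment, but the restricted closure of its left-hand side across the fragments still reaches the right-hand side; the remaining FDs each lie inside some fragment. All dependencies are preserved.

lossless and dependency-preserving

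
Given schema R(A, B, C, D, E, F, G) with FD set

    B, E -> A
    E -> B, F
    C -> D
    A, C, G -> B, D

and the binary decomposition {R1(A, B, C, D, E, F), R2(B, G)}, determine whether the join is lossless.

Common attributes: R1 ∩ R2 = {B}.
No dependency enlarges {B}, so (B)⁺ = {B}.
The closure contains neither all of R1 = {A, B, C, D, E, F} nor all of R2 = {B, G}, so the common attributes are not a superkey of either fragment. The join is lossy.

No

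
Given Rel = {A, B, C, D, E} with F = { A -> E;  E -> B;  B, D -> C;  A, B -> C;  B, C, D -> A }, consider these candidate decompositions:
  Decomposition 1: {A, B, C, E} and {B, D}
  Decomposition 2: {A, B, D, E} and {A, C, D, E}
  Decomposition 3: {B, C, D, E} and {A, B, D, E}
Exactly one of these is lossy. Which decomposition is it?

Decomposition 1

Decomposition 1: common = {B}, closure = {B} → lossy.
Decomposition 2: common = {A, D, E}, closure = {A, B, C, D, E} → lossless.
Decomposition 3: common = {B, D, E}, closure = {A, B, C, D, E} → lossless.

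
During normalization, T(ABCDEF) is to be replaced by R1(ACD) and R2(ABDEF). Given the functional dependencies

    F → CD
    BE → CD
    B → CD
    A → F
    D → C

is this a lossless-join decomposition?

Common attributes: R1 ∩ R2 = {AD}.
Closure of {AD}: A → F applies, adding F; D → C applies, adding C. So (AD)⁺ = {ACDF}.
This closure contains every attribute of R1, so R1 ∩ R2 → R1. The join is lossless.

Yes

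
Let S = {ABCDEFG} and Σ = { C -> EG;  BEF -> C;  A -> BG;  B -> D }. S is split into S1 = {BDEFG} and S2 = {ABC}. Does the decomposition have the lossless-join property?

No

Common attributes: S1 ∩ S2 = {B}.
Closure of {B}: B → D applies, adding D. So (B)⁺ = {BD}.
The closure contains neither all of S1 = {BDEFG} nor all of S2 = {ABC}, so the common attributes are not a superkey of either fragment. The join is lossy.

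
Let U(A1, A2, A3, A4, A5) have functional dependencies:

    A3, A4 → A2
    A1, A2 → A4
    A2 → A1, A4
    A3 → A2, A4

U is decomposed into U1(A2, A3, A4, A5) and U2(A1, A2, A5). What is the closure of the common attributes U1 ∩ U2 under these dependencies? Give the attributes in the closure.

U1 ∩ U2 = {A2, A5}.
A2 → A1, A4 applies, adding A1, A4
Closure: {A1, A2, A4, A5}.

A1, A2, A4, A5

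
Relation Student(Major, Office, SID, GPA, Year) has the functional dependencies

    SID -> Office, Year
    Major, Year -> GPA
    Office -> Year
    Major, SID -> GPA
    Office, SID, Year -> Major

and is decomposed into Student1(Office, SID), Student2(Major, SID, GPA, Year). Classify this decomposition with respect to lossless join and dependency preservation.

lossless but not dependency-preserving

Lossless test: (SID)⁺ = {Major, Office, SID, GPA, Year}, which contains all of one fragment — lossless.
Dependency preservation: the restricted closure of {Office} across the fragments never reaches {Year}, so Office → Year cannot be enforced without a join — not preserved.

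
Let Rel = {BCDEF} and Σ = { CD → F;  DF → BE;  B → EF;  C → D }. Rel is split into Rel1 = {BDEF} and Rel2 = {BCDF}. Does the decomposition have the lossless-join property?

Yes

Common attributes: Rel1 ∩ Rel2 = {BDF}.
Closure of {BDF}: DF → BE applies, adding E. So (BDF)⁺ = {BDEF}.
This closure contains every attribute of Rel1, so Rel1 ∩ Rel2 → Rel1. The join is lossless.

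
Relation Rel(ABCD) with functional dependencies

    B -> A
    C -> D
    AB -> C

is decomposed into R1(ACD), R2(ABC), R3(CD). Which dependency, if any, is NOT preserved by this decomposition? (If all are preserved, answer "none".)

none

B → A lies within R2.
C → D lies within R1.
AB → C lies within R2.
Every dependency is enforceable on the fragments, so the decomposition is dependency-preserving.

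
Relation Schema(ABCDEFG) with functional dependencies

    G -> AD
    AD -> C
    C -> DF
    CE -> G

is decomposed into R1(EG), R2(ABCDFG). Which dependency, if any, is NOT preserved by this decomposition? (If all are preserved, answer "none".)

CE -> G

Check CE → G: no single fragment contains all of {CEG}, and the restricted closure of {CE} across the fragments never reaches {G}.
G → AD is preserved.
AD → C is preserved.
C → DF is preserved.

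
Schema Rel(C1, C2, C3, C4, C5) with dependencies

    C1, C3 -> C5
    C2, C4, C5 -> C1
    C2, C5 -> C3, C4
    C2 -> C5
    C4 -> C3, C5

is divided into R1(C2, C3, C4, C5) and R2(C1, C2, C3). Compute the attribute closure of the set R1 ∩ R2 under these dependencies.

R1 ∩ R2 = {C2, C3}.
C2 → C5 applies, adding C5
C2, C5 → C3, C4 applies, adding C4
C2, C4, C5 → C1 applies, adding C1
Closure: {C1, C2, C3, C4, C5}.

C1, C2, C3, C4, C5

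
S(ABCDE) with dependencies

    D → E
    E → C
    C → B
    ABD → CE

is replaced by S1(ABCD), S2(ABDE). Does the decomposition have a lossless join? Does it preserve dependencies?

Lossless test: (ABD)⁺ = {ABCDE}, which contains all of one fragment — lossless.
Dependency preservation: the restricted closure of {E} across the fragments never reaches {C}, so E → C cannot be enforced without a join — not preserved.

lossless but not dependency-preserving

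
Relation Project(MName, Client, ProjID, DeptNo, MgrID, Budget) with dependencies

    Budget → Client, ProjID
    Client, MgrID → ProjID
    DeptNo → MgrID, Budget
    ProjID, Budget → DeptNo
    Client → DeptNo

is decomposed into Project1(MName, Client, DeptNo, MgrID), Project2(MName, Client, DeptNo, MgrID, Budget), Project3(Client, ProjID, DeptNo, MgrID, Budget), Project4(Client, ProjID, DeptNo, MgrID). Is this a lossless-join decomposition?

Chase test. Columns are MName, Client, ProjID, DeptNo, MgrID, Budget; row i has aⱼ where attribute j ∈ Projecti, else bᵢⱼ.
Initial tableau (one row per fragment):
  row 1: a1 a2 b13 a4 a5 b16
  row 2: a1 a2 b23 a4 a5 a6
  row 3: b31 a2 a3 a4 a5 a6
  row 4: b41 a2 a3 a4 a5 b46
Rows 2 and 3 agree on Budget; apply Budget→Client, ProjID and equate their Client, ProjID entries.
Rows 1 and 2 agree on Client, MgrID; apply Client, MgrID→ProjID and equate their ProjID entries.
Rows 1 and 2 agree on DeptNo; apply DeptNo→MgrID, Budget and equate their MgrID, Budget entries.
Rows 1 and 4 agree on DeptNo; apply DeptNo→MgrID, Budget and equate their MgrID, Budget entries.
Row 1 is now all distinguished symbols — the join is lossless.

Yes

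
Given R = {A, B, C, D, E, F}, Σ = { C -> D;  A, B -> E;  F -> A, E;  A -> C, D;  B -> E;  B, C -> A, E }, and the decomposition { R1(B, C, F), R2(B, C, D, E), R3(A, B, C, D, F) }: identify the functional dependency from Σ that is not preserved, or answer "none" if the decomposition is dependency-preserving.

F -> A, E

Check F → A, E: no single fragment contains all of {A, E, F}, and the restricted closure of {F} across the fragments never reaches {A, E}.
C → D is preserved.
A, B → E is preserved.
A → C, D is preserved.
B → E is preserved.
B, C → A, E is preserved.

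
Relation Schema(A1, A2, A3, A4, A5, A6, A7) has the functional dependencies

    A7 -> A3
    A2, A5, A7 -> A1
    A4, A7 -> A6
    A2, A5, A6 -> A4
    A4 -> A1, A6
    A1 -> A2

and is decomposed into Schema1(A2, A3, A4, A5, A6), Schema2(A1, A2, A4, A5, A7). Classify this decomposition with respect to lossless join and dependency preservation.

Lossless test: (A2, A4, A5)⁺ = {A1, A2, A4, A5, A6}, which is a superkey of neither fragment — lossy.
Dependency preservation: the restricted closure of {A7} across the fragments never reaches {A3}, so A7 → A3 cannot be enforced without a join — not preserved.

lossy and not dependency-preserving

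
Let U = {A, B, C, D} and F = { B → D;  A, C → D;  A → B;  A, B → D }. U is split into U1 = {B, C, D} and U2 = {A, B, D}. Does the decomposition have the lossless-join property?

Common attributes: U1 ∩ U2 = {B, D}.
No dependency enlarges {B, D}, so (B, D)⁺ = {B, D}.
The closure contains neither all of U1 = {B, C, D} nor all of U2 = {A, B, D}, so the common attributes are not a superkey of either fragment. The join is lossy.

No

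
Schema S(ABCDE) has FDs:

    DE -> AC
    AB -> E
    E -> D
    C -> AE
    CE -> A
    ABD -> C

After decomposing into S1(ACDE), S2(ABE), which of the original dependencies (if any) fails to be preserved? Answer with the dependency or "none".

none

DE → AC lies within S1.
AB → E lies within S2.
E → D lies within S1.
C → AE lies within S1.
CE → A lies within S1.
ABD → C: restricted closure across fragments reaches C.
Every dependency is enforceable on the fragments, so the decomposition is dependency-preserving.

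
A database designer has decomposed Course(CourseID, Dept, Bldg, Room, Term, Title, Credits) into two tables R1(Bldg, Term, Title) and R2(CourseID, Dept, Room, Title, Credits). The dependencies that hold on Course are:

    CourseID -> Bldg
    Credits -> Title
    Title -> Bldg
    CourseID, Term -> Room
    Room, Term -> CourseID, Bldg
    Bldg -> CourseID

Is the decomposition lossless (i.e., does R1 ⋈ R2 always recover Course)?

Common attributes: R1 ∩ R2 = {Title}.
Closure of {Title}: Title → Bldg applies, adding Bldg; Bldg → CourseID applies, adding CourseID. So (Title)⁺ = {CourseID, Bldg, Title}.
The closure contains neither all of R1 = {Bldg, Term, Title} nor all of R2 = {CourseID, Dept, Room, Title, Credits}, so the common attributes are not a superkey of either fragment. The join is lossy.

No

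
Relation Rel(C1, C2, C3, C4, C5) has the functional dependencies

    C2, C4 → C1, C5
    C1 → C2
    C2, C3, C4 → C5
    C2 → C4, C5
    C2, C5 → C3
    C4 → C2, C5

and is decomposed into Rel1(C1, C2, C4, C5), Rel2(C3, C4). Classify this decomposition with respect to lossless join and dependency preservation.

lossless and dependency-preserving

Lossless test: (C4)⁺ = {C1, C2, C3, C4, C5}, which contains all of one fragment — lossless.
Dependency preservation: C2, C3, C4 → C5; C2, C5 → C3 are not contained in any single fragment, but the restricted closure of each left-hand side across the fragments still reaches the right-hand side; the remaining FDs each lie inside some fragment. All dependencies are preserved.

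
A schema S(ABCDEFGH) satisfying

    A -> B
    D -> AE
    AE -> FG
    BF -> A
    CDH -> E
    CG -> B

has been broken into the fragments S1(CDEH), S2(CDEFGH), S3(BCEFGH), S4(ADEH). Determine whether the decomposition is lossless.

Chase test. Columns are ABCDEFGH; row i has aⱼ where attribute j ∈ Si, else bᵢⱼ.
Initial tableau (one row per fragment):
  row 1: b11 b12 a3 a4 a5 b16 b17 a8
  row 2: b21 b22 a3 a4 a5 a6 a7 a8
  row 3: b31 a2 a3 b34 a5 a6 a7 a8
  row 4: a1 b42 b43 a4 a5 b46 b47 a8
Rows 1 and 2 agree on D; apply D→AE and equate their AE entries.
Rows 1 and 4 agree on D; apply D→AE and equate their AE entries.
Rows 1 and 2 agree on AE; apply AE→FG and equate their FG entries.
Rows 1 and 4 agree on AE; apply AE→FG and equate their FG entries.
Rows 1 and 2 agree on CG; apply CG→B and equate their B entries.
Rows 1 and 3 agree on CG; apply CG→B and equate their B entries.
Rows 1 and 4 agree on A; apply A→B and equate their B entries.
Rows 1 and 3 agree on BF; apply BF→A and equate their A entries.
Row 1 is now all distinguished symbols — the join is lossless.

Yes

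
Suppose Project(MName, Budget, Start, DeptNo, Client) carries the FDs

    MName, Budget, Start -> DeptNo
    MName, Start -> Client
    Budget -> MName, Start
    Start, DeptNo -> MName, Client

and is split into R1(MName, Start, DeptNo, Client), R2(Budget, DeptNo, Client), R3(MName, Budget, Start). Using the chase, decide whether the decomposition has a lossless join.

Yes

Chase test. Columns are MName, Budget, Start, DeptNo, Client; row i has aⱼ where attribute j ∈ Ri, else bᵢⱼ.
Initial tableau (one row per fragment):
  row 1: a1 b12 a3 a4 a5
  row 2: b21 a2 b23 a4 a5
  row 3: a1 a2 a3 b34 b35
Rows 1 and 3 agree on MName, Start; apply MName, Start→Client and equate their Client entries.
Rows 2 and 3 agree on Budget; apply Budget→MName, Start and equate their MName, Start entries.
Rows 2 and 3 agree on MName, Budget, Start; apply MName, Budget, Start→DeptNo and equate their DeptNo entries.
Row 2 is now all distinguished symbols — the join is lossless.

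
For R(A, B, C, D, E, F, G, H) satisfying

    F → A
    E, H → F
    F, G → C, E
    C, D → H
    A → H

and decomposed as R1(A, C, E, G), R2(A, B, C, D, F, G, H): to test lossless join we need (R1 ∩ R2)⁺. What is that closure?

A, C, G, H

R1 ∩ R2 = {A, C, G}.
A → H applies, adding H
Closure: {A, C, G, H}.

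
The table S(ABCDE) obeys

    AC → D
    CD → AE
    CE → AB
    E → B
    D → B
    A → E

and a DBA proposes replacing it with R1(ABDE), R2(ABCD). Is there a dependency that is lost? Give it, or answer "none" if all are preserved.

Check CE → AB: no single fragment contains all of {ABCE}, and the restricted closure of {CE} across the fragments never reaches {AB}.
AC → D is preserved.
CD → AE is preserved.
E → B is preserved.
D → B is preserved.
A → E is preserved.

CE → AB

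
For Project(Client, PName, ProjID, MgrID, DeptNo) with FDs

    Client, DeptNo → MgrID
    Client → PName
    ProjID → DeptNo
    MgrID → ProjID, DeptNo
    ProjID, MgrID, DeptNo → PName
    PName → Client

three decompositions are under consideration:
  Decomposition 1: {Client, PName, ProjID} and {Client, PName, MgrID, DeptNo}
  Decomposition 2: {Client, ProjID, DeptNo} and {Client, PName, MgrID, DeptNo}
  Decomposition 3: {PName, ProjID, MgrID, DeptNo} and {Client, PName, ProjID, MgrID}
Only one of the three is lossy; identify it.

Decomposition 1: common = {Client, PName}, closure = {Client, PName} → lossy.
Decomposition 2: common = {Client, DeptNo}, closure = {Client, PName, ProjID, MgrID, DeptNo} → lossless.
Decomposition 3: common = {PName, ProjID, MgrID}, closure = {Client, PName, ProjID, MgrID, DeptNo} → lossless.

Decomposition 1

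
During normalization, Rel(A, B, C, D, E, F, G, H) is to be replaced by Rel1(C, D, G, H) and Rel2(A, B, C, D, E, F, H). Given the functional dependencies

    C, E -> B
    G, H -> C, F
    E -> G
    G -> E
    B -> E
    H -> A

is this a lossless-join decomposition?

Common attributes: Rel1 ∩ Rel2 = {C, D, H}.
Closure of {C, D, H}: H → A applies, adding A. So (C, D, H)⁺ = {A, C, D, H}.
The closure contains neither all of Rel1 = {C, D, G, H} nor all of Rel2 = {A, B, C, D, E, F, H}, so the common attributes are not a superkey of either fragment. The join is lossy.

No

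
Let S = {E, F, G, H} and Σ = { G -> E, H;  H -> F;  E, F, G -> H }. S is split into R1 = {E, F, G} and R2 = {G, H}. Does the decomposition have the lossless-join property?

Common attributes: R1 ∩ R2 = {G}.
Closure of {G}: G → E, H applies, adding E, H; H → F applies, adding F. So (G)⁺ = {E, F, G, H}.
This closure contains every attribute of R1, so R1 ∩ R2 → R1. The join is lossless.

Yes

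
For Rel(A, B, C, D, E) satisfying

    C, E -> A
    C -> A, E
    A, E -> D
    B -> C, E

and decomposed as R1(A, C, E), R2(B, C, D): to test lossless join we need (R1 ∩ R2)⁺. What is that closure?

R1 ∩ R2 = {C}.
C → A, E applies, adding A, E
A, E → D applies, adding D
Closure: {A, C, D, E}.

A, C, D, E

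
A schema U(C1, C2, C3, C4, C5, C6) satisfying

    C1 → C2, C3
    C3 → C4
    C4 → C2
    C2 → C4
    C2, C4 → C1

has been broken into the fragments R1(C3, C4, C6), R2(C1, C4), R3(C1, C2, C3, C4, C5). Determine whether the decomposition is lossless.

Chase test. Columns are C1, C2, C3, C4, C5, C6; row i has aⱼ where attribute j ∈ Ri, else bᵢⱼ.
Initial tableau (one row per fragment):
  row 1: b11 b12 a3 a4 b15 a6
  row 2: a1 b22 b23 a4 b25 b26
  row 3: a1 a2 a3 a4 a5 b36
Rows 2 and 3 agree on C1; apply C1→C2, C3 and equate their C2, C3 entries.
Rows 1 and 2 agree on C4; apply C4→C2 and equate their C2 entries.
Rows 1 and 2 agree on C2, C4; apply C2, C4→C1 and equate their C1 entries.
No row becomes fully distinguished — the join is lossy.

No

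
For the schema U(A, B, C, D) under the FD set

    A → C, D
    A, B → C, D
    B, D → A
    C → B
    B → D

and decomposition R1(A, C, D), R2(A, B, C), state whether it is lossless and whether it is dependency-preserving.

Lossless test: (A, C)⁺ = {A, B, C, D}, which contains all of one fragment — lossless.
Dependency preservation: A, B → C, D; B, D → A; B → D are not contained in any single fragment, but the restricted closure of each left-hand side across the fragments still reaches the right-hand side; the remaining FDs each lie inside some fragment. All dependencies are preserved.

lossless and dependency-preserving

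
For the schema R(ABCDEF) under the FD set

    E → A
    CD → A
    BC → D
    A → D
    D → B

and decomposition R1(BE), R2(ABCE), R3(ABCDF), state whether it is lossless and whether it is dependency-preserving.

lossy but dependency-preserving

Lossless test (chase): Rows 1 and 2 agree on E; apply E→A and equate their A entries. Rows 2 and 3 agree on BC; apply BC→D and equate their D entries. Rows 1 and 2 agree on A; apply A→D and equate their D entries. No row becomes fully distinguished — the join is lossy.
Dependency preservation: every FD's attributes lie within a single fragment, so each can be enforced locally — preserved.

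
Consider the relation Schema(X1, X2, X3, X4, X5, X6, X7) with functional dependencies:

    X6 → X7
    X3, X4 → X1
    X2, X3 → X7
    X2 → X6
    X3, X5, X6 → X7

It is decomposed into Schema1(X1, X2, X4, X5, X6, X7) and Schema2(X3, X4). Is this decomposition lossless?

No

Common attributes: Schema1 ∩ Schema2 = {X4}.
No dependency enlarges {X4}, so (X4)⁺ = {X4}.
The closure contains neither all of Schema1 = {X1, X2, X4, X5, X6, X7} nor all of Schema2 = {X3, X4}, so the common attributes are not a superkey of either fragment. The join is lossy.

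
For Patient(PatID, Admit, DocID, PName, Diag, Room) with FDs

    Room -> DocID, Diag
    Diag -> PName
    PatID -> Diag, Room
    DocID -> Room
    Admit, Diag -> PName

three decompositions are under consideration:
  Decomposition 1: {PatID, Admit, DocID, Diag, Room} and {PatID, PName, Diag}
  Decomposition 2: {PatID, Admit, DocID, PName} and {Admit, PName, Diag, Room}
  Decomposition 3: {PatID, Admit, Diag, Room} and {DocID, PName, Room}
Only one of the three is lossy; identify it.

Decomposition 1: common = {PatID, Diag}, closure = {PatID, DocID, PName, Diag, Room} → lossless.
Decomposition 2: common = {Admit, PName}, closure = {Admit, PName} → lossy.
Decomposition 3: common = {Room}, closure = {DocID, PName, Diag, Room} → lossless.

Decomposition 2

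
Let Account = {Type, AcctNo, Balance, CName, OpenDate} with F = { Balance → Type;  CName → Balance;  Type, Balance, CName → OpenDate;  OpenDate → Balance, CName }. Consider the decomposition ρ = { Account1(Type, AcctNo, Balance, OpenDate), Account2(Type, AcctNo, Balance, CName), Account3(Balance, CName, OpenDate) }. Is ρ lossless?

Chase test. Columns are Type, AcctNo, Balance, CName, OpenDate; row i has aⱼ where attribute j ∈ Accounti, else bᵢⱼ.
Initial tableau (one row per fragment):
  row 1: a1 a2 a3 b14 a5
  row 2: a1 a2 a3 a4 b25
  row 3: b31 b32 a3 a4 a5
Rows 1 and 3 agree on Balance; apply Balance→Type and equate their Type entries.
Rows 2 and 3 agree on Type, Balance, CName; apply Type, Balance, CName→OpenDate and equate their OpenDate entries.
Rows 1 and 2 agree on OpenDate; apply OpenDate→Balance, CName and equate their Balance, CName entries.
Row 1 is now all distinguished symbols — the join is lossless.

Yes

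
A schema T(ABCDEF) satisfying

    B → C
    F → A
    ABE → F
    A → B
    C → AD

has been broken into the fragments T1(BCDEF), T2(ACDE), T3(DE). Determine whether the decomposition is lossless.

Chase test. Columns are ABCDEF; row i has aⱼ where attribute j ∈ Ti, else bᵢⱼ.
Initial tableau (one row per fragment):
  row 1: b11 a2 a3 a4 a5 a6
  row 2: a1 b22 a3 a4 a5 b26
  row 3: b31 b32 b33 a4 a5 b36
Rows 1 and 2 agree on C; apply C→AD and equate their AD entries.
Rows 1 and 2 agree on A; apply A→B and equate their B entries.
Rows 1 and 2 agree on ABE; apply ABE→F and equate their F entries.
Row 1 is now all distinguished symbols — the join is lossless.

Yes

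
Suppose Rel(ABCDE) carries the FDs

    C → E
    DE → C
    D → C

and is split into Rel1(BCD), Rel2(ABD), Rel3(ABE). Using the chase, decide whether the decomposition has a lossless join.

No

Chase test. Columns are ABCDE; row i has aⱼ where attribute j ∈ Reli, else bᵢⱼ.
Initial tableau (one row per fragment):
  row 1: b11 a2 a3 a4 b15
  row 2: a1 a2 b23 a4 b25
  row 3: a1 a2 b33 b34 a5
Rows 1 and 2 agree on D; apply D→C and equate their C entries.
Rows 1 and 2 agree on C; apply C→E and equate their E entries.
No row becomes fully distinguished — the join is lossy.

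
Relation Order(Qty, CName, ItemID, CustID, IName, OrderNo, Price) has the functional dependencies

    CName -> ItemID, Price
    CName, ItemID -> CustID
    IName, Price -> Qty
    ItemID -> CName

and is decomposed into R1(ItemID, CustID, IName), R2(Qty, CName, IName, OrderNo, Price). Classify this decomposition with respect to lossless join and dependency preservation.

Lossless test: (IName)⁺ = {IName}, which is a superkey of neither fragment — lossy.
Dependency preservation: the restricted closure of {CName} across the fragments never reaches {ItemID, Price}, so CName → ItemID, Price cannot be enforced without a join — not preserved.

lossy and not dependency-preserving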